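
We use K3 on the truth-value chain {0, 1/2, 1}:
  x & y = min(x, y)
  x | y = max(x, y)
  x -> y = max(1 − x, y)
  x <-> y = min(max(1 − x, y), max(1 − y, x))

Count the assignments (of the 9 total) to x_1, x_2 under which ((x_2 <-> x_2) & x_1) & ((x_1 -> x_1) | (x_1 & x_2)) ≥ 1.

x_1 = 0, x_2 = 0 ↦ 0  <
x_1 = 0, x_2 = 1/2 ↦ 0  <
x_1 = 0, x_2 = 1 ↦ 0  <
x_1 = 1/2, x_2 = 0 ↦ 1/2  <
x_1 = 1/2, x_2 = 1/2 ↦ 1/2  <
x_1 = 1/2, x_2 = 1 ↦ 1/2  <
x_1 = 1, x_2 = 0 ↦ 1  ≥
x_1 = 1, x_2 = 1/2 ↦ 1/2  <
x_1 = 1, x_2 = 1 ↦ 1  ≥
So 2 of the 9 assignments meet the threshold.

2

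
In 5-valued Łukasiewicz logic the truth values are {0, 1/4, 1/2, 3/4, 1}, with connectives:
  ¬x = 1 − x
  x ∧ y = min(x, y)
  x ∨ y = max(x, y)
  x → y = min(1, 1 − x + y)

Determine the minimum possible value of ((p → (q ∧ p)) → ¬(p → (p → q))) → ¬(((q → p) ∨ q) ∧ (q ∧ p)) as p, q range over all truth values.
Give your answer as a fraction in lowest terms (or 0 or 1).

1/2

Take p = 1, q = 1/2:
q ∧ p = 1/2 ∧ 1 = 1/2
p → (q ∧ p) = 1 → 1/2 = 1/2
p → q = 1 → 1/2 = 1/2
p → (p → q) = 1 → 1/2 = 1/2
¬(p → (p → q)) = ¬1/2 = 1/2
(p → (q ∧ p)) → ¬(p → (p → q)) = 1/2 → 1/2 = 1
q → p = 1/2 → 1 = 1
(q → p) ∨ q = 1 ∨ 1/2 = 1
q ∧ p = 1/2 ∧ 1 = 1/2
((q → p) ∨ q) ∧ (q ∧ p) = 1 ∧ 1/2 = 1/2
¬(((q → p) ∨ q) ∧ (q ∧ p)) = ¬1/2 = 1/2
((p → (q ∧ p)) → ¬(p → (p → q))) → ¬(((q → p) ∨ q) ∧ (q ∧ p)) = 1 → 1/2 = 1/2
No assignment yields a value below 1/2, so this is the minimum.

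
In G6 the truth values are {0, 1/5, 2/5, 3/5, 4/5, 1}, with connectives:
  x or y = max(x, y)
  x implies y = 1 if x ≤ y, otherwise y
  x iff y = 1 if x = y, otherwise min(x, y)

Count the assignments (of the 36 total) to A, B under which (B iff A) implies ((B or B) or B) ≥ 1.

value 1: 31 assignments (counts)
value 4/5: 1 assignment
value 3/5: 1 assignment
value 2/5: 1 assignment
value 1/5: 1 assignment
value 0: 1 assignment
So 31 of the 36 assignments meet the threshold.

31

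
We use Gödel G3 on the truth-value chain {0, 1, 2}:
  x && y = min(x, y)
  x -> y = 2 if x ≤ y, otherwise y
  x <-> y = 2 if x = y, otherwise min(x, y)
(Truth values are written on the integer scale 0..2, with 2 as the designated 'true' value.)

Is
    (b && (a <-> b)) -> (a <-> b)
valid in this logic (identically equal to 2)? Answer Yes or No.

a = 0, b = 0 ↦ 2
a = 0, b = 1 ↦ 2
a = 0, b = 2 ↦ 2
a = 1, b = 0 ↦ 2
a = 1, b = 1 ↦ 2
a = 1, b = 2 ↦ 2
a = 2, b = 0 ↦ 2
a = 2, b = 1 ↦ 2
a = 2, b = 2 ↦ 2
Every assignment gives a value ≥ 2.

Yes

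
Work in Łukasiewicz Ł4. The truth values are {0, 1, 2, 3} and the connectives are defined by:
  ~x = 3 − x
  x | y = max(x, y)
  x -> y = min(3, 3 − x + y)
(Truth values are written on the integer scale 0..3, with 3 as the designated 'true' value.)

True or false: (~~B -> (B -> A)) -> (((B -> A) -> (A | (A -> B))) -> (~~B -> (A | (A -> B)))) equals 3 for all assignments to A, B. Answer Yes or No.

Yes

A = 0, B = 0 ↦ 3
A = 0, B = 1 ↦ 3
A = 0, B = 2 ↦ 3
A = 0, B = 3 ↦ 3
A = 1, B = 0 ↦ 3
A = 1, B = 1 ↦ 3
A = 1, B = 2 ↦ 3
A = 1, B = 3 ↦ 3
A = 2, B = 0 ↦ 3
A = 2, B = 1 ↦ 3
A = 2, B = 2 ↦ 3
A = 2, B = 3 ↦ 3
A = 3, B = 0 ↦ 3
A = 3, B = 1 ↦ 3
A = 3, B = 2 ↦ 3
A = 3, B = 3 ↦ 3
Every assignment gives a value ≥ 3.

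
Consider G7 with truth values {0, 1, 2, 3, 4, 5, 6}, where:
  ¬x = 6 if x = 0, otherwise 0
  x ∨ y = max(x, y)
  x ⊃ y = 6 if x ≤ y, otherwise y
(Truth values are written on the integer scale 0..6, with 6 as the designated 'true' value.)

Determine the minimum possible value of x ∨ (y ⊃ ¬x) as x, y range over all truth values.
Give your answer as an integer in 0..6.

Take x = 1, y = 1:
¬x = ¬1 = 0
y ⊃ ¬x = 1 ⊃ 0 = 0
x ∨ (y ⊃ ¬x) = 1 ∨ 0 = 1
No assignment yields a value below 1, so this is the minimum.

1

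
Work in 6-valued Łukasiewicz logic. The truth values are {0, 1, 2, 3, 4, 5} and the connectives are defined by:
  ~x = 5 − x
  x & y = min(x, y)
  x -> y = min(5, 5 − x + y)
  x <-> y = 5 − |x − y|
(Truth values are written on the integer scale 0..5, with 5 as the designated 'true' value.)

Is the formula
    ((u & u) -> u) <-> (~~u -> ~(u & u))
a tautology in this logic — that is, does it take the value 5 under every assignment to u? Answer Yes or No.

No

Counterexample: take u = 3.
u & u = 3 & 3 = 3
(u & u) -> u = 3 -> 3 = 5
~u = ~3 = 2
~~u = ~2 = 3
u & u = 3 & 3 = 3
~(u & u) = ~3 = 2
~~u -> ~(u & u) = 3 -> 2 = 4
((u & u) -> u) <-> (~~u -> ~(u & u)) = 5 <-> 4 = 4
This gives 4 ≠ 5.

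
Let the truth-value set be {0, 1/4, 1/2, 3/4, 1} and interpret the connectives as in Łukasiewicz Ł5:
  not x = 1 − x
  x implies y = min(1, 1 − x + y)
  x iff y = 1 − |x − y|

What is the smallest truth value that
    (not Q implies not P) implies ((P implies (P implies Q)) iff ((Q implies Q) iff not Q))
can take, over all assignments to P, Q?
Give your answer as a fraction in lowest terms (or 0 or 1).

0

Take P = 0, Q = 1:
not Q = not 1 = 0
not P = not 0 = 1
not Q implies not P = 0 implies 1 = 1
P implies Q = 0 implies 1 = 1
P implies (P implies Q) = 0 implies 1 = 1
Q implies Q = 1 implies 1 = 1
not Q = not 1 = 0
(Q implies Q) iff not Q = 1 iff 0 = 0
(P implies (P implies Q)) iff ((Q implies Q) iff not Q) = 1 iff 0 = 0
(not Q implies not P) implies ((P implies (P implies Q)) iff ((Q implies Q) iff not Q)) = 1 implies 0 = 0
No assignment yields a value below 0, so this is the minimum.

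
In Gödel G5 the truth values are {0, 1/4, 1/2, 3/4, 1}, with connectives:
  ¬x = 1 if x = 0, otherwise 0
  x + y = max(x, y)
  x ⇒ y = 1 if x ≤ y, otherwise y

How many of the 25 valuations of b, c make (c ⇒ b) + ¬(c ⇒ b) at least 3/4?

value 1: 19 assignments (counts)
value 3/4: 1 assignment (counts)
value 1/2: 2 assignments
value 1/4: 3 assignments
So 20 of the 25 assignments meet the threshold.

20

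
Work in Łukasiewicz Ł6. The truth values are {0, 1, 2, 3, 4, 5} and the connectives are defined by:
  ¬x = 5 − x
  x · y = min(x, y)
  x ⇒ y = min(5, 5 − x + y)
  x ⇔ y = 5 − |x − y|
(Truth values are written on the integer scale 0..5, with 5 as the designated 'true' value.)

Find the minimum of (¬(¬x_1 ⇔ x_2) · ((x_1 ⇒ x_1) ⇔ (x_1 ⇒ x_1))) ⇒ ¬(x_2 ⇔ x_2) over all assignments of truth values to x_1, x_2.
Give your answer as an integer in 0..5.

0

Take x_1 = 0, x_2 = 0:
¬x_1 = ¬0 = 5
¬x_1 ⇔ x_2 = 5 ⇔ 0 = 0
¬(¬x_1 ⇔ x_2) = ¬0 = 5
x_1 ⇒ x_1 = 0 ⇒ 0 = 5
x_1 ⇒ x_1 = 0 ⇒ 0 = 5
(x_1 ⇒ x_1) ⇔ (x_1 ⇒ x_1) = 5 ⇔ 5 = 5
¬(¬x_1 ⇔ x_2) · ((x_1 ⇒ x_1) ⇔ (x_1 ⇒ x_1)) = 5 · 5 = 5
x_2 ⇔ x_2 = 0 ⇔ 0 = 5
¬(x_2 ⇔ x_2) = ¬5 = 0
(¬(¬x_1 ⇔ x_2) · ((x_1 ⇒ x_1) ⇔ (x_1 ⇒ x_1))) ⇒ ¬(x_2 ⇔ x_2) = 5 ⇒ 0 = 0
No assignment yields a value below 0, so this is the minimum.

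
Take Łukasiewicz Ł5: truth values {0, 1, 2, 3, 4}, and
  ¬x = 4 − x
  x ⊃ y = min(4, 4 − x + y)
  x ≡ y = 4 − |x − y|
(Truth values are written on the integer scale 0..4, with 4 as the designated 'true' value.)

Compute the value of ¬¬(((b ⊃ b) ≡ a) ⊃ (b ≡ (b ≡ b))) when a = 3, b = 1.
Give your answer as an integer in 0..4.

2

b ⊃ b = 1 ⊃ 1 = 4
(b ⊃ b) ≡ a = 4 ≡ 3 = 3
b ≡ b = 1 ≡ 1 = 4
b ≡ (b ≡ b) = 1 ≡ 4 = 1
((b ⊃ b) ≡ a) ⊃ (b ≡ (b ≡ b)) = 3 ⊃ 1 = 2
¬(((b ⊃ b) ≡ a) ⊃ (b ≡ (b ≡ b))) = ¬2 = 2
¬¬(((b ⊃ b) ≡ a) ⊃ (b ≡ (b ≡ b))) = ¬2 = 2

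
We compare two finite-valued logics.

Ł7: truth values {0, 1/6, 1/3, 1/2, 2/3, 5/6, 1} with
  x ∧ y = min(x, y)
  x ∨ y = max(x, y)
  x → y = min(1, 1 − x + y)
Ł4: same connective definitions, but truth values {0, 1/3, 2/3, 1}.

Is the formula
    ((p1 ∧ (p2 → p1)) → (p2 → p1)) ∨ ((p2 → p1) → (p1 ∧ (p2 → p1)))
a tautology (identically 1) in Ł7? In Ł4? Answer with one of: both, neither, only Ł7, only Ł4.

both

In Ł7: every assignment gives 1 — tautology.
In Ł4: every assignment gives 1 — tautology.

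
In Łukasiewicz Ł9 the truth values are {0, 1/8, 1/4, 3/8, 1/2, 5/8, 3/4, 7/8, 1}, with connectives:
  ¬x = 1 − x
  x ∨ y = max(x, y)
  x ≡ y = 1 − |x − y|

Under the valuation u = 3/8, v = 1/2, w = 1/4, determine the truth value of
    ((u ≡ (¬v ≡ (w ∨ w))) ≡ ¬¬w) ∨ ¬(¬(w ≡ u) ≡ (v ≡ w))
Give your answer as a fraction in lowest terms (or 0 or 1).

¬v = ¬1/2 = 1/2
w ∨ w = 1/4 ∨ 1/4 = 1/4
¬v ≡ (w ∨ w) = 1/2 ≡ 1/4 = 3/4
u ≡ (¬v ≡ (w ∨ w)) = 3/8 ≡ 3/4 = 5/8
¬w = ¬1/4 = 3/4
¬¬w = ¬3/4 = 1/4
(u ≡ (¬v ≡ (w ∨ w))) ≡ ¬¬w = 5/8 ≡ 1/4 = 5/8
w ≡ u = 1/4 ≡ 3/8 = 7/8
¬(w ≡ u) = ¬7/8 = 1/8
v ≡ w = 1/2 ≡ 1/4 = 3/4
¬(w ≡ u) ≡ (v ≡ w) = 1/8 ≡ 3/4 = 3/8
¬(¬(w ≡ u) ≡ (v ≡ w)) = ¬3/8 = 5/8
((u ≡ (¬v ≡ (w ∨ w))) ≡ ¬¬w) ∨ ¬(¬(w ≡ u) ≡ (v ≡ w)) = 5/8 ∨ 5/8 = 5/8

5/8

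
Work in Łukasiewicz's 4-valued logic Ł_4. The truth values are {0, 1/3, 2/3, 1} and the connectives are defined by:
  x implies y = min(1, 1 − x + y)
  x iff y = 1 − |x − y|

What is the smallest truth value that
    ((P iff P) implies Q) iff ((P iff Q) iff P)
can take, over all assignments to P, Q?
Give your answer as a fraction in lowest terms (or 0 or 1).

Take P = 1/3, Q = 0:
P iff P = 1/3 iff 1/3 = 1
(P iff P) implies Q = 1 implies 0 = 0
P iff Q = 1/3 iff 0 = 2/3
(P iff Q) iff P = 2/3 iff 1/3 = 2/3
((P iff P) implies Q) iff ((P iff Q) iff P) = 0 iff 2/3 = 1/3
No assignment yields a value below 1/3, so this is the minimum.

1/3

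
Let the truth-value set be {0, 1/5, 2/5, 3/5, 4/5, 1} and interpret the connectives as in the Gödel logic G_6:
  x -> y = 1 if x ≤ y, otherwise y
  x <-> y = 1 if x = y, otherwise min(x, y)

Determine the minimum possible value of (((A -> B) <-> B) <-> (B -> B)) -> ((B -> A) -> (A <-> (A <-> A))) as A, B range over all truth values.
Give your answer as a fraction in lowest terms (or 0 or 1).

1/5

Take A = 1/5, B = 0:
A -> B = 1/5 -> 0 = 0
(A -> B) <-> B = 0 <-> 0 = 1
B -> B = 0 -> 0 = 1
((A -> B) <-> B) <-> (B -> B) = 1 <-> 1 = 1
B -> A = 0 -> 1/5 = 1
A <-> A = 1/5 <-> 1/5 = 1
A <-> (A <-> A) = 1/5 <-> 1 = 1/5
(B -> A) -> (A <-> (A <-> A)) = 1 -> 1/5 = 1/5
(((A -> B) <-> B) <-> (B -> B)) -> ((B -> A) -> (A <-> (A <-> A))) = 1 -> 1/5 = 1/5
No assignment yields a value below 1/5, so this is the minimum.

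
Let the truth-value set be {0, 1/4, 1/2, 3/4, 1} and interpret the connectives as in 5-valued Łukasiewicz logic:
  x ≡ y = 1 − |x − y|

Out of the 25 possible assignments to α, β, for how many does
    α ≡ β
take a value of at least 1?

value 1: 5 assignments (counts)
value 3/4: 8 assignments
value 1/2: 6 assignments
value 1/4: 4 assignments
value 0: 2 assignments
So 5 of the 25 assignments meet the threshold.

5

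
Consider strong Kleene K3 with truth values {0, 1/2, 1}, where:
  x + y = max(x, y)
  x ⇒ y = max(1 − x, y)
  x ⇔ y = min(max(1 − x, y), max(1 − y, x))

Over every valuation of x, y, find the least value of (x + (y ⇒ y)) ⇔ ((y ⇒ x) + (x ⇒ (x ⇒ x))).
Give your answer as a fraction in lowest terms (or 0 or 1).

1/2

Take x = 0, y = 1/2:
y ⇒ y = 1/2 ⇒ 1/2 = 1/2
x + (y ⇒ y) = 0 + 1/2 = 1/2
y ⇒ x = 1/2 ⇒ 0 = 1/2
x ⇒ x = 0 ⇒ 0 = 1
x ⇒ (x ⇒ x) = 0 ⇒ 1 = 1
(y ⇒ x) + (x ⇒ (x ⇒ x)) = 1/2 + 1 = 1
(x + (y ⇒ y)) ⇔ ((y ⇒ x) + (x ⇒ (x ⇒ x))) = 1/2 ⇔ 1 = 1/2
No assignment yields a value below 1/2, so this is the minimum.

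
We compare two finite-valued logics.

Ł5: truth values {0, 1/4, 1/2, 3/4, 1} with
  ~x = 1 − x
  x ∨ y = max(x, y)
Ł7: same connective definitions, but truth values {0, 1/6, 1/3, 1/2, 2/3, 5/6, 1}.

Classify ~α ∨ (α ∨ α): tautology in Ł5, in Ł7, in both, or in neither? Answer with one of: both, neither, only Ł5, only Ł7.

neither

In Ł5: at α = 1/4 the value is 3/4 — not a tautology.
In Ł7: at α = 1/6 the value is 5/6 — not a tautology.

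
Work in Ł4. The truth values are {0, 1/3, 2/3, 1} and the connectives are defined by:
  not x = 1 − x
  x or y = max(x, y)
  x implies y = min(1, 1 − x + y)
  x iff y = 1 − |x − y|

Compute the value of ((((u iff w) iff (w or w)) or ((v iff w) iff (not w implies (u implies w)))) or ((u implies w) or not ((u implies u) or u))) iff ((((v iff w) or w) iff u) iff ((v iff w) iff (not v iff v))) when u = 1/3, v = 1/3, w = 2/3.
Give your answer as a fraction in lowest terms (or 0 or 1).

u iff w = 1/3 iff 2/3 = 2/3
w or w = 2/3 or 2/3 = 2/3
(u iff w) iff (w or w) = 2/3 iff 2/3 = 1
v iff w = 1/3 iff 2/3 = 2/3
not w = not 2/3 = 1/3
u implies w = 1/3 implies 2/3 = 1
not w implies (u implies w) = 1/3 implies 1 = 1
(v iff w) iff (not w implies (u implies w)) = 2/3 iff 1 = 2/3
((u iff w) iff (w or w)) or ((v iff w) iff (not w implies (u implies w))) = 1 or 2/3 = 1
u implies w = 1/3 implies 2/3 = 1
u implies u = 1/3 implies 1/3 = 1
(u implies u) or u = 1 or 1/3 = 1
not ((u implies u) or u) = not 1 = 0
(u implies w) or not ((u implies u) or u) = 1 or 0 = 1
(((u iff w) iff (w or w)) or ((v iff w) iff (not w implies (u implies w)))) or ((u implies w) or not ((u implies u) or u)) = 1 or 1 = 1
v iff w = 1/3 iff 2/3 = 2/3
(v iff w) or w = 2/3 or 2/3 = 2/3
((v iff w) or w) iff u = 2/3 iff 1/3 = 2/3
v iff w = 1/3 iff 2/3 = 2/3
not v = not 1/3 = 2/3
not v iff v = 2/3 iff 1/3 = 2/3
(v iff w) iff (not v iff v) = 2/3 iff 2/3 = 1
(((v iff w) or w) iff u) iff ((v iff w) iff (not v iff v)) = 2/3 iff 1 = 2/3
((((u iff w) iff (w or w)) or ((v iff w) iff (not w implies (u implies w)))) or ((u implies w) or not ((u implies u) or u))) iff ((((v iff w) or w) iff u) iff ((v iff w) iff (not v iff v))) = 1 iff 2/3 = 2/3

2/3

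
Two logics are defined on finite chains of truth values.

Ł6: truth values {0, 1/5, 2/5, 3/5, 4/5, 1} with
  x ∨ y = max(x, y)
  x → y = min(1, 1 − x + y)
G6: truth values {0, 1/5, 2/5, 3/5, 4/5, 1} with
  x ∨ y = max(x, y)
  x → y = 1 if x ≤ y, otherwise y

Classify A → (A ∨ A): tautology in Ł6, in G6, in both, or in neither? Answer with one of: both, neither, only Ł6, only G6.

In Ł6: every assignment gives 1 — tautology.
In G6: every assignment gives 1 — tautology.

both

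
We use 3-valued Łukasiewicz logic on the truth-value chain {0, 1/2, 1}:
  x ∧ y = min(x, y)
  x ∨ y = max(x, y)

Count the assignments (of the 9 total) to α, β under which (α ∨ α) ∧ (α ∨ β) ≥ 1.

α = 0, β = 0 ↦ 0  <
α = 0, β = 1/2 ↦ 0  <
α = 0, β = 1 ↦ 0  <
α = 1/2, β = 0 ↦ 1/2  <
α = 1/2, β = 1/2 ↦ 1/2  <
α = 1/2, β = 1 ↦ 1/2  <
α = 1, β = 0 ↦ 1  ≥
α = 1, β = 1/2 ↦ 1  ≥
α = 1, β = 1 ↦ 1  ≥
So 3 of the 9 assignments meet the threshold.

3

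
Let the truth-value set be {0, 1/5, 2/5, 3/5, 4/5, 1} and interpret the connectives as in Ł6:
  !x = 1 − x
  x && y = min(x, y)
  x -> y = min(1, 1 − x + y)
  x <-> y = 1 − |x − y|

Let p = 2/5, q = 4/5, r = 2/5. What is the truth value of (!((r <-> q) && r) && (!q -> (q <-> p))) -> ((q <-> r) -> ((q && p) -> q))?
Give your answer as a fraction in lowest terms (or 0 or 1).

r <-> q = 2/5 <-> 4/5 = 3/5
(r <-> q) && r = 3/5 && 2/5 = 2/5
!((r <-> q) && r) = !2/5 = 3/5
!q = !4/5 = 1/5
q <-> p = 4/5 <-> 2/5 = 3/5
!q -> (q <-> p) = 1/5 -> 3/5 = 1
!((r <-> q) && r) && (!q -> (q <-> p)) = 3/5 && 1 = 3/5
q <-> r = 4/5 <-> 2/5 = 3/5
q && p = 4/5 && 2/5 = 2/5
(q && p) -> q = 2/5 -> 4/5 = 1
(q <-> r) -> ((q && p) -> q) = 3/5 -> 1 = 1
(!((r <-> q) && r) && (!q -> (q <-> p))) -> ((q <-> r) -> ((q && p) -> q)) = 3/5 -> 1 = 1

1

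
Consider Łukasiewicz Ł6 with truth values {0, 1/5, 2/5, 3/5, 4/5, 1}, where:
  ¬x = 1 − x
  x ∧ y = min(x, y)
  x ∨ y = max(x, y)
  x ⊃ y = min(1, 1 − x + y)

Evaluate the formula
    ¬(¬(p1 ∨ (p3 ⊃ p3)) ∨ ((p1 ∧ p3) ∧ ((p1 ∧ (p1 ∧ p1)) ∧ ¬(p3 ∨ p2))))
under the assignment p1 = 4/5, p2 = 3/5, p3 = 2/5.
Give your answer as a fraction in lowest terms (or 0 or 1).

p3 ⊃ p3 = 2/5 ⊃ 2/5 = 1
p1 ∨ (p3 ⊃ p3) = 4/5 ∨ 1 = 1
¬(p1 ∨ (p3 ⊃ p3)) = ¬1 = 0
p1 ∧ p3 = 4/5 ∧ 2/5 = 2/5
p1 ∧ p1 = 4/5 ∧ 4/5 = 4/5
p1 ∧ (p1 ∧ p1) = 4/5 ∧ 4/5 = 4/5
p3 ∨ p2 = 2/5 ∨ 3/5 = 3/5
¬(p3 ∨ p2) = ¬3/5 = 2/5
(p1 ∧ (p1 ∧ p1)) ∧ ¬(p3 ∨ p2) = 4/5 ∧ 2/5 = 2/5
(p1 ∧ p3) ∧ ((p1 ∧ (p1 ∧ p1)) ∧ ¬(p3 ∨ p2)) = 2/5 ∧ 2/5 = 2/5
¬(p1 ∨ (p3 ⊃ p3)) ∨ ((p1 ∧ p3) ∧ ((p1 ∧ (p1 ∧ p1)) ∧ ¬(p3 ∨ p2))) = 0 ∨ 2/5 = 2/5
¬(¬(p1 ∨ (p3 ⊃ p3)) ∨ ((p1 ∧ p3) ∧ ((p1 ∧ (p1 ∧ p1)) ∧ ¬(p3 ∨ p2)))) = ¬2/5 = 3/5

3/5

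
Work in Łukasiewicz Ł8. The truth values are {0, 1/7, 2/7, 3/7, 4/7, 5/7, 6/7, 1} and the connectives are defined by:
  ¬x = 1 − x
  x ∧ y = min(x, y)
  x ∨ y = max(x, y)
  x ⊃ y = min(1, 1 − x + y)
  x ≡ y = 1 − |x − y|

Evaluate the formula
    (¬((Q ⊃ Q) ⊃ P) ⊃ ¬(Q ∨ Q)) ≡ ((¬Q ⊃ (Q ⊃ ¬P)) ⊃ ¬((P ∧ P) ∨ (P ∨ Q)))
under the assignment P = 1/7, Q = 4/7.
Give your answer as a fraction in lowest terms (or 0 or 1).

Q ⊃ Q = 4/7 ⊃ 4/7 = 1
(Q ⊃ Q) ⊃ P = 1 ⊃ 1/7 = 1/7
¬((Q ⊃ Q) ⊃ P) = ¬1/7 = 6/7
Q ∨ Q = 4/7 ∨ 4/7 = 4/7
¬(Q ∨ Q) = ¬4/7 = 3/7
¬((Q ⊃ Q) ⊃ P) ⊃ ¬(Q ∨ Q) = 6/7 ⊃ 3/7 = 4/7
¬Q = ¬4/7 = 3/7
¬P = ¬1/7 = 6/7
Q ⊃ ¬P = 4/7 ⊃ 6/7 = 1
¬Q ⊃ (Q ⊃ ¬P) = 3/7 ⊃ 1 = 1
P ∧ P = 1/7 ∧ 1/7 = 1/7
P ∨ Q = 1/7 ∨ 4/7 = 4/7
(P ∧ P) ∨ (P ∨ Q) = 1/7 ∨ 4/7 = 4/7
¬((P ∧ P) ∨ (P ∨ Q)) = ¬4/7 = 3/7
(¬Q ⊃ (Q ⊃ ¬P)) ⊃ ¬((P ∧ P) ∨ (P ∨ Q)) = 1 ⊃ 3/7 = 3/7
(¬((Q ⊃ Q) ⊃ P) ⊃ ¬(Q ∨ Q)) ≡ ((¬Q ⊃ (Q ⊃ ¬P)) ⊃ ¬((P ∧ P) ∨ (P ∨ Q))) = 4/7 ≡ 3/7 = 6/7

6/7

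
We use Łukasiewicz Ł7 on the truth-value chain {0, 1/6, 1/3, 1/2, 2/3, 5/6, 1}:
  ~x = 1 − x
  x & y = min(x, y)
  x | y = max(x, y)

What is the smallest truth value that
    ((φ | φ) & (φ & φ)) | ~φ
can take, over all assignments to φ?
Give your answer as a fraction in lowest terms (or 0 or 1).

Take φ = 1/2:
φ | φ = 1/2 | 1/2 = 1/2
φ & φ = 1/2 & 1/2 = 1/2
(φ | φ) & (φ & φ) = 1/2 & 1/2 = 1/2
~φ = ~1/2 = 1/2
((φ | φ) & (φ & φ)) | ~φ = 1/2 | 1/2 = 1/2
No assignment yields a value below 1/2, so this is the minimum.

1/2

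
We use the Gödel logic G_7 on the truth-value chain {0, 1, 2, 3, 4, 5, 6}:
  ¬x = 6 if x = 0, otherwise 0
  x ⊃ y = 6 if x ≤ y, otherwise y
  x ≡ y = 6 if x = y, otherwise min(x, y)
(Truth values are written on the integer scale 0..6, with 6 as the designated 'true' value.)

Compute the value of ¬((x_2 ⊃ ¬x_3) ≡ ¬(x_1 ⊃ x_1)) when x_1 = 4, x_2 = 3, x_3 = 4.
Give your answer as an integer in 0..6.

¬x_3 = ¬4 = 0
x_2 ⊃ ¬x_3 = 3 ⊃ 0 = 0
x_1 ⊃ x_1 = 4 ⊃ 4 = 6
¬(x_1 ⊃ x_1) = ¬6 = 0
(x_2 ⊃ ¬x_3) ≡ ¬(x_1 ⊃ x_1) = 0 ≡ 0 = 6
¬((x_2 ⊃ ¬x_3) ≡ ¬(x_1 ⊃ x_1)) = ¬6 = 0

0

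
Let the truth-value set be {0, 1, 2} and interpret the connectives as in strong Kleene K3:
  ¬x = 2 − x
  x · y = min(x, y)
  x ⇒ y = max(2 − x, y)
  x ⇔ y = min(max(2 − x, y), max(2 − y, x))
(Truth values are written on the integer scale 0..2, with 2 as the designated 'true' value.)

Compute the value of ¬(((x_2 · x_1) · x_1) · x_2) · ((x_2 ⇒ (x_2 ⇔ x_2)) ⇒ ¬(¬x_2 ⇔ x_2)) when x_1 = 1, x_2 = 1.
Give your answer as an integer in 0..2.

1

x_2 · x_1 = 1 · 1 = 1
(x_2 · x_1) · x_1 = 1 · 1 = 1
((x_2 · x_1) · x_1) · x_2 = 1 · 1 = 1
¬(((x_2 · x_1) · x_1) · x_2) = ¬1 = 1
x_2 ⇔ x_2 = 1 ⇔ 1 = 1
x_2 ⇒ (x_2 ⇔ x_2) = 1 ⇒ 1 = 1
¬x_2 = ¬1 = 1
¬x_2 ⇔ x_2 = 1 ⇔ 1 = 1
¬(¬x_2 ⇔ x_2) = ¬1 = 1
(x_2 ⇒ (x_2 ⇔ x_2)) ⇒ ¬(¬x_2 ⇔ x_2) = 1 ⇒ 1 = 1
¬(((x_2 · x_1) · x_1) · x_2) · ((x_2 ⇒ (x_2 ⇔ x_2)) ⇒ ¬(¬x_2 ⇔ x_2)) = 1 · 1 = 1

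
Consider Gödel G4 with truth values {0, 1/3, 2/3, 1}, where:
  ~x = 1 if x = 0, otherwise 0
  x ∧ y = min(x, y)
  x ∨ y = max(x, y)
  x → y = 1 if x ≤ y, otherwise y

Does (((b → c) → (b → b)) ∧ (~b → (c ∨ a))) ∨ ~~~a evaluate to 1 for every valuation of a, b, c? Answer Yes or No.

Counterexample: take a = 1/3, b = 0, c = 0.
b → c = 0 → 0 = 1
b → b = 0 → 0 = 1
(b → c) → (b → b) = 1 → 1 = 1
~b = ~0 = 1
c ∨ a = 0 ∨ 1/3 = 1/3
~b → (c ∨ a) = 1 → 1/3 = 1/3
((b → c) → (b → b)) ∧ (~b → (c ∨ a)) = 1 ∧ 1/3 = 1/3
~a = ~1/3 = 0
~~a = ~0 = 1
~~~a = ~1 = 0
(((b → c) → (b → b)) ∧ (~b → (c ∨ a))) ∨ ~~~a = 1/3 ∨ 0 = 1/3
This gives 1/3 ≠ 1.

No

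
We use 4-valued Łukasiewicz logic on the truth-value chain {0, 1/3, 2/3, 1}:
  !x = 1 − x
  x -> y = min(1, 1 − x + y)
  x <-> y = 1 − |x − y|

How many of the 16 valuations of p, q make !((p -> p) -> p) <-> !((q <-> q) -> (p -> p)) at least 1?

4

p = 0, q = 0 ↦ 0  <
p = 0, q = 1/3 ↦ 0  <
p = 0, q = 2/3 ↦ 0  <
p = 0, q = 1 ↦ 0  <
p = 1/3, q = 0 ↦ 1/3  <
p = 1/3, q = 1/3 ↦ 1/3  <
p = 1/3, q = 2/3 ↦ 1/3  <
p = 1/3, q = 1 ↦ 1/3  <
p = 2/3, q = 0 ↦ 2/3  <
p = 2/3, q = 1/3 ↦ 2/3  <
p = 2/3, q = 2/3 ↦ 2/3  <
p = 2/3, q = 1 ↦ 2/3  <
p = 1, q = 0 ↦ 1  ≥
p = 1, q = 1/3 ↦ 1  ≥
p = 1, q = 2/3 ↦ 1  ≥
p = 1, q = 1 ↦ 1  ≥
So 4 of the 16 assignments meet the threshold.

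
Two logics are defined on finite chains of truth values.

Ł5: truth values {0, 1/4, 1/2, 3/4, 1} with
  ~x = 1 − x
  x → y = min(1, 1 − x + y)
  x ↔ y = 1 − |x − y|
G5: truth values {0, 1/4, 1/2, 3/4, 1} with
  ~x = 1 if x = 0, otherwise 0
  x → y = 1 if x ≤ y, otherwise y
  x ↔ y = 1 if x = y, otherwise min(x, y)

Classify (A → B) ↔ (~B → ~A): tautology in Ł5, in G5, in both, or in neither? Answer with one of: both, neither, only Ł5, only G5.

only Ł5

In Ł5: every assignment gives 1 — tautology.
In G5: at A = 1/2, B = 1/4 the value is 1/4 — not a tautology.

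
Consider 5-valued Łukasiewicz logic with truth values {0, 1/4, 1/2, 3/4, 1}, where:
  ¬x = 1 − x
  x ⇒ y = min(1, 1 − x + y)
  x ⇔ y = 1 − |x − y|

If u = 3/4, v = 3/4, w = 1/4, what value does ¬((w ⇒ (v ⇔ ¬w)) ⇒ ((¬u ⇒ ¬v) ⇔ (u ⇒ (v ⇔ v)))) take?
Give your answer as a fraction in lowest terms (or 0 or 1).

¬w = ¬1/4 = 3/4
v ⇔ ¬w = 3/4 ⇔ 3/4 = 1
w ⇒ (v ⇔ ¬w) = 1/4 ⇒ 1 = 1
¬u = ¬3/4 = 1/4
¬v = ¬3/4 = 1/4
¬u ⇒ ¬v = 1/4 ⇒ 1/4 = 1
v ⇔ v = 3/4 ⇔ 3/4 = 1
u ⇒ (v ⇔ v) = 3/4 ⇒ 1 = 1
(¬u ⇒ ¬v) ⇔ (u ⇒ (v ⇔ v)) = 1 ⇔ 1 = 1
(w ⇒ (v ⇔ ¬w)) ⇒ ((¬u ⇒ ¬v) ⇔ (u ⇒ (v ⇔ v))) = 1 ⇒ 1 = 1
¬((w ⇒ (v ⇔ ¬w)) ⇒ ((¬u ⇒ ¬v) ⇔ (u ⇒ (v ⇔ v)))) = ¬1 = 0

0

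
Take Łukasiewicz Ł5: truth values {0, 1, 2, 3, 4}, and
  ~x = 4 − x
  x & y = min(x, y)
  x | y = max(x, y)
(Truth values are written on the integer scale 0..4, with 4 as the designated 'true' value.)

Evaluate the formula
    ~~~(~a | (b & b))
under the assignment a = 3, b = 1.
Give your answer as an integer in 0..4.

3

~a = ~3 = 1
b & b = 1 & 1 = 1
~a | (b & b) = 1 | 1 = 1
~(~a | (b & b)) = ~1 = 3
~~(~a | (b & b)) = ~3 = 1
~~~(~a | (b & b)) = ~1 = 3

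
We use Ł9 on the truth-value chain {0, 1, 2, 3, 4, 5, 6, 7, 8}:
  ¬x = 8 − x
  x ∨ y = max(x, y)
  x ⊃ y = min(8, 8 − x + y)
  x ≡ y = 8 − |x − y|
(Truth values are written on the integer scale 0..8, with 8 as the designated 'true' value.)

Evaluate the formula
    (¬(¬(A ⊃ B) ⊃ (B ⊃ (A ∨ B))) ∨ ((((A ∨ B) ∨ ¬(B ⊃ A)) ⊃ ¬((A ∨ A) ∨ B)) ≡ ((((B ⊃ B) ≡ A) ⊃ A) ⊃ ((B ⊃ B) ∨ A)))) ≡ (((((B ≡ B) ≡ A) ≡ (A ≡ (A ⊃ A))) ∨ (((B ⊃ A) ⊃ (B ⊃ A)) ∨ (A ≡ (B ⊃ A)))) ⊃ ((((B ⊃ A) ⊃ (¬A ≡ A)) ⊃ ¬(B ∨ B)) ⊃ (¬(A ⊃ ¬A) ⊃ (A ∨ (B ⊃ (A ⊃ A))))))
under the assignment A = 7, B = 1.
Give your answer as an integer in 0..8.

A ⊃ B = 7 ⊃ 1 = 2
¬(A ⊃ B) = ¬2 = 6
A ∨ B = 7 ∨ 1 = 7
B ⊃ (A ∨ B) = 1 ⊃ 7 = 8
¬(A ⊃ B) ⊃ (B ⊃ (A ∨ B)) = 6 ⊃ 8 = 8
¬(¬(A ⊃ B) ⊃ (B ⊃ (A ∨ B))) = ¬8 = 0
A ∨ B = 7 ∨ 1 = 7
B ⊃ A = 1 ⊃ 7 = 8
¬(B ⊃ A) = ¬8 = 0
(A ∨ B) ∨ ¬(B ⊃ A) = 7 ∨ 0 = 7
A ∨ A = 7 ∨ 7 = 7
(A ∨ A) ∨ B = 7 ∨ 1 = 7
¬((A ∨ A) ∨ B) = ¬7 = 1
((A ∨ B) ∨ ¬(B ⊃ A)) ⊃ ¬((A ∨ A) ∨ B) = 7 ⊃ 1 = 2
B ⊃ B = 1 ⊃ 1 = 8
(B ⊃ B) ≡ A = 8 ≡ 7 = 7
((B ⊃ B) ≡ A) ⊃ A = 7 ⊃ 7 = 8
B ⊃ B = 1 ⊃ 1 = 8
(B ⊃ B) ∨ A = 8 ∨ 7 = 8
(((B ⊃ B) ≡ A) ⊃ A) ⊃ ((B ⊃ B) ∨ A) = 8 ⊃ 8 = 8
(((A ∨ B) ∨ ¬(B ⊃ A)) ⊃ ¬((A ∨ A) ∨ B)) ≡ ((((B ⊃ B) ≡ A) ⊃ A) ⊃ ((B ⊃ B) ∨ A)) = 2 ≡ 8 = 2
¬(¬(A ⊃ B) ⊃ (B ⊃ (A ∨ B))) ∨ ((((A ∨ B) ∨ ¬(B ⊃ A)) ⊃ ¬((A ∨ A) ∨ B)) ≡ ((((B ⊃ B) ≡ A) ⊃ A) ⊃ ((B ⊃ B) ∨ A))) = 0 ∨ 2 = 2
B ≡ B = 1 ≡ 1 = 8
(B ≡ B) ≡ A = 8 ≡ 7 = 7
A ⊃ A = 7 ⊃ 7 = 8
A ≡ (A ⊃ A) = 7 ≡ 8 = 7
((B ≡ B) ≡ A) ≡ (A ≡ (A ⊃ A)) = 7 ≡ 7 = 8
B ⊃ A = 1 ⊃ 7 = 8
B ⊃ A = 1 ⊃ 7 = 8
(B ⊃ A) ⊃ (B ⊃ A) = 8 ⊃ 8 = 8
B ⊃ A = 1 ⊃ 7 = 8
A ≡ (B ⊃ A) = 7 ≡ 8 = 7
((B ⊃ A) ⊃ (B ⊃ A)) ∨ (A ≡ (B ⊃ A)) = 8 ∨ 7 = 8
(((B ≡ B) ≡ A) ≡ (A ≡ (A ⊃ A))) ∨ (((B ⊃ A) ⊃ (B ⊃ A)) ∨ (A ≡ (B ⊃ A))) = 8 ∨ 8 = 8
B ⊃ A = 1 ⊃ 7 = 8
¬A = ¬7 = 1
¬A ≡ A = 1 ≡ 7 = 2
(B ⊃ A) ⊃ (¬A ≡ A) = 8 ⊃ 2 = 2
B ∨ B = 1 ∨ 1 = 1
¬(B ∨ B) = ¬1 = 7
((B ⊃ A) ⊃ (¬A ≡ A)) ⊃ ¬(B ∨ B) = 2 ⊃ 7 = 8
¬A = ¬7 = 1
A ⊃ ¬A = 7 ⊃ 1 = 2
¬(A ⊃ ¬A) = ¬2 = 6
A ⊃ A = 7 ⊃ 7 = 8
B ⊃ (A ⊃ A) = 1 ⊃ 8 = 8
A ∨ (B ⊃ (A ⊃ A)) = 7 ∨ 8 = 8
¬(A ⊃ ¬A) ⊃ (A ∨ (B ⊃ (A ⊃ A))) = 6 ⊃ 8 = 8
(((B ⊃ A) ⊃ (¬A ≡ A)) ⊃ ¬(B ∨ B)) ⊃ (¬(A ⊃ ¬A) ⊃ (A ∨ (B ⊃ (A ⊃ A)))) = 8 ⊃ 8 = 8
((((B ≡ B) ≡ A) ≡ (A ≡ (A ⊃ A))) ∨ (((B ⊃ A) ⊃ (B ⊃ A)) ∨ (A ≡ (B ⊃ A)))) ⊃ ((((B ⊃ A) ⊃ (¬A ≡ A)) ⊃ ¬(B ∨ B)) ⊃ (¬(A ⊃ ¬A) ⊃ (A ∨ (B ⊃ (A ⊃ A))))) = 8 ⊃ 8 = 8
(¬(¬(A ⊃ B) ⊃ (B ⊃ (A ∨ B))) ∨ ((((A ∨ B) ∨ ¬(B ⊃ A)) ⊃ ¬((A ∨ A) ∨ B)) ≡ ((((B ⊃ B) ≡ A) ⊃ A) ⊃ ((B ⊃ B) ∨ A)))) ≡ (((((B ≡ B) ≡ A) ≡ (A ≡ (A ⊃ A))) ∨ (((B ⊃ A) ⊃ (B ⊃ A)) ∨ (A ≡ (B ⊃ A)))) ⊃ ((((B ⊃ A) ⊃ (¬A ≡ A)) ⊃ ¬(B ∨ B)) ⊃ (¬(A ⊃ ¬A) ⊃ (A ∨ (B ⊃ (A ⊃ A)))))) = 2 ≡ 8 = 2

2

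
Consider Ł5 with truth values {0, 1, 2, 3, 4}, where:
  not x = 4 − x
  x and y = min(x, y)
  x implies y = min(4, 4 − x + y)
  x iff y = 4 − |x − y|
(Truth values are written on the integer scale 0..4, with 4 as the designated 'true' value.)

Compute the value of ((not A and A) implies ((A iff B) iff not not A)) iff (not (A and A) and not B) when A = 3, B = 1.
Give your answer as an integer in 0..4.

1

not A = not 3 = 1
not A and A = 1 and 3 = 1
A iff B = 3 iff 1 = 2
not A = not 3 = 1
not not A = not 1 = 3
(A iff B) iff not not A = 2 iff 3 = 3
(not A and A) implies ((A iff B) iff not not A) = 1 implies 3 = 4
A and A = 3 and 3 = 3
not (A and A) = not 3 = 1
not B = not 1 = 3
not (A and A) and not B = 1 and 3 = 1
((not A and A) implies ((A iff B) iff not not A)) iff (not (A and A) and not B) = 4 iff 1 = 1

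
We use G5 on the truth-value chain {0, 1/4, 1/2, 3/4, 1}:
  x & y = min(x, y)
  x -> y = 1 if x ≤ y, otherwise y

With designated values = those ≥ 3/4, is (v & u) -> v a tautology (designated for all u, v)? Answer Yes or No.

At u = 1/4, v = 3/4, for instance:
v & u = 3/4 & 1/4 = 1/4
(v & u) -> v = 1/4 -> 3/4 = 1
and checking the remaining 24 assignments likewise gives ≥ 3/4 in every case.

Yes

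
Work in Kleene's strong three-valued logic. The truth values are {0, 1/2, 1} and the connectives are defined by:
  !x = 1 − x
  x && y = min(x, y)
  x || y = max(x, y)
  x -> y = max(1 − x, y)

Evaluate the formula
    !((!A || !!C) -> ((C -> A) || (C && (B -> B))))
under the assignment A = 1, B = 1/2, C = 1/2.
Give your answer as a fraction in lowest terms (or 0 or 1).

0

!A = !1 = 0
!C = !1/2 = 1/2
!!C = !1/2 = 1/2
!A || !!C = 0 || 1/2 = 1/2
C -> A = 1/2 -> 1 = 1
B -> B = 1/2 -> 1/2 = 1/2
C && (B -> B) = 1/2 && 1/2 = 1/2
(C -> A) || (C && (B -> B)) = 1 || 1/2 = 1
(!A || !!C) -> ((C -> A) || (C && (B -> B))) = 1/2 -> 1 = 1
!((!A || !!C) -> ((C -> A) || (C && (B -> B)))) = !1 = 0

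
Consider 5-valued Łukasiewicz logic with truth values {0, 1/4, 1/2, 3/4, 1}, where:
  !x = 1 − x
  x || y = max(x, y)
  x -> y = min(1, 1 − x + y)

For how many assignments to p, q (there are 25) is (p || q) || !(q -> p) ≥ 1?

9

value 1: 9 assignments (counts)
value 3/4: 7 assignments
value 1/2: 5 assignments
value 1/4: 3 assignments
value 0: 1 assignment
So 9 of the 25 assignments meet the threshold.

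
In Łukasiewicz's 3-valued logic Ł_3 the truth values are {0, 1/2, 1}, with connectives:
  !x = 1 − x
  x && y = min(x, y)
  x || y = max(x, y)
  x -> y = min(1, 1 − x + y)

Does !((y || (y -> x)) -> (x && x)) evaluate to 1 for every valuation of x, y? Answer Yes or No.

Counterexample: take x = 0, y = 1/2.
y -> x = 1/2 -> 0 = 1/2
y || (y -> x) = 1/2 || 1/2 = 1/2
x && x = 0 && 0 = 0
(y || (y -> x)) -> (x && x) = 1/2 -> 0 = 1/2
!((y || (y -> x)) -> (x && x)) = !1/2 = 1/2
This gives 1/2 ≠ 1.

No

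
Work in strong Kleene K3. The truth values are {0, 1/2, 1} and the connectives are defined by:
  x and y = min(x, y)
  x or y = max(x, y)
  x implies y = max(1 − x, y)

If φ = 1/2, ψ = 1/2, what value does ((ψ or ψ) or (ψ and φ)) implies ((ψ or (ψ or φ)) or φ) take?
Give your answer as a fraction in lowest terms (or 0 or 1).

ψ or ψ = 1/2 or 1/2 = 1/2
ψ and φ = 1/2 and 1/2 = 1/2
(ψ or ψ) or (ψ and φ) = 1/2 or 1/2 = 1/2
ψ or φ = 1/2 or 1/2 = 1/2
ψ or (ψ or φ) = 1/2 or 1/2 = 1/2
(ψ or (ψ or φ)) or φ = 1/2 or 1/2 = 1/2
((ψ or ψ) or (ψ and φ)) implies ((ψ or (ψ or φ)) or φ) = 1/2 implies 1/2 = 1/2

1/2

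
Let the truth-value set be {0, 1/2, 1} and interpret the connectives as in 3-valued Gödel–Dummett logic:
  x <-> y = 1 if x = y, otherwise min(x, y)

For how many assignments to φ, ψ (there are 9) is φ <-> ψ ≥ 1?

φ = 0, ψ = 0 ↦ 1  ≥
φ = 0, ψ = 1/2 ↦ 0  <
φ = 0, ψ = 1 ↦ 0  <
φ = 1/2, ψ = 0 ↦ 0  <
φ = 1/2, ψ = 1/2 ↦ 1  ≥
φ = 1/2, ψ = 1 ↦ 1/2  <
φ = 1, ψ = 0 ↦ 0  <
φ = 1, ψ = 1/2 ↦ 1/2  <
φ = 1, ψ = 1 ↦ 1  ≥
So 3 of the 9 assignments meet the threshold.

3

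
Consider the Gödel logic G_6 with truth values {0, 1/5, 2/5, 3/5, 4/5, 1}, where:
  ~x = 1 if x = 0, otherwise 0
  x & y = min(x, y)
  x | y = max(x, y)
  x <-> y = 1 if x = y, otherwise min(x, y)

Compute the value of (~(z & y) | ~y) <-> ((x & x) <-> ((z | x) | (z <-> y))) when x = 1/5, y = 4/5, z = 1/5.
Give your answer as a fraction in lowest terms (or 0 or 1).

z & y = 1/5 & 4/5 = 1/5
~(z & y) = ~1/5 = 0
~y = ~4/5 = 0
~(z & y) | ~y = 0 | 0 = 0
x & x = 1/5 & 1/5 = 1/5
z | x = 1/5 | 1/5 = 1/5
z <-> y = 1/5 <-> 4/5 = 1/5
(z | x) | (z <-> y) = 1/5 | 1/5 = 1/5
(x & x) <-> ((z | x) | (z <-> y)) = 1/5 <-> 1/5 = 1
(~(z & y) | ~y) <-> ((x & x) <-> ((z | x) | (z <-> y))) = 0 <-> 1 = 0

0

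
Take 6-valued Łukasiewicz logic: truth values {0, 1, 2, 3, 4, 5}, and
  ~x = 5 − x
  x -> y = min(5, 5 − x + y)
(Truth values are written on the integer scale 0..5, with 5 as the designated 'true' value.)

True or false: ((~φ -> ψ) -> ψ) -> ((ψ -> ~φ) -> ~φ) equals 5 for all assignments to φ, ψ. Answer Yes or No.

Yes

At φ = 5, ψ = 4, for instance:
~φ = ~5 = 0
~φ -> ψ = 0 -> 4 = 5
(~φ -> ψ) -> ψ = 5 -> 4 = 4
ψ -> ~φ = 4 -> 0 = 1
(ψ -> ~φ) -> ~φ = 1 -> 0 = 4
((~φ -> ψ) -> ψ) -> ((ψ -> ~φ) -> ~φ) = 4 -> 4 = 5
and checking the remaining 35 assignments likewise gives ≥ 5 in every case.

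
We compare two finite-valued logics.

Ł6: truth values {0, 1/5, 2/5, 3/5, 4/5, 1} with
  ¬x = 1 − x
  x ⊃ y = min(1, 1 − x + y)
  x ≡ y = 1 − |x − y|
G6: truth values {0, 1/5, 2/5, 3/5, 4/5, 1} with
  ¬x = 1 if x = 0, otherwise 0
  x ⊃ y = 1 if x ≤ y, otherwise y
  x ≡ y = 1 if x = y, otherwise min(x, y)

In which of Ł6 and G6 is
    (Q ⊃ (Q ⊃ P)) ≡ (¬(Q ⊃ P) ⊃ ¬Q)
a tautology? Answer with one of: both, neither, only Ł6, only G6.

only Ł6

In Ł6: every assignment gives 1 — tautology.
In G6: at P = 1/5, Q = 2/5 the value is 1/5 — not a tautology.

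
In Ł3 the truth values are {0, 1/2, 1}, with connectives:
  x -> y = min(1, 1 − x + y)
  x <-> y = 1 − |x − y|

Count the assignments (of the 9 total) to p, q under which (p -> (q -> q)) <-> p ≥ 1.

p = 0, q = 0 ↦ 0  <
p = 0, q = 1/2 ↦ 0  <
p = 0, q = 1 ↦ 0  <
p = 1/2, q = 0 ↦ 1/2  <
p = 1/2, q = 1/2 ↦ 1/2  <
p = 1/2, q = 1 ↦ 1/2  <
p = 1, q = 0 ↦ 1  ≥
p = 1, q = 1/2 ↦ 1  ≥
p = 1, q = 1 ↦ 1  ≥
So 3 of the 9 assignments meet the threshold.

3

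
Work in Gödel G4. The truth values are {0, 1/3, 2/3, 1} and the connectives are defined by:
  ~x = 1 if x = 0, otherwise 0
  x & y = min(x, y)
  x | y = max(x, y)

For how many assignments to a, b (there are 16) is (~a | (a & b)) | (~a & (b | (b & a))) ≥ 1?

a = 0, b = 0 ↦ 1  ≥
a = 0, b = 1/3 ↦ 1  ≥
a = 0, b = 2/3 ↦ 1  ≥
a = 0, b = 1 ↦ 1  ≥
a = 1/3, b = 0 ↦ 0  <
a = 1/3, b = 1/3 ↦ 1/3  <
a = 1/3, b = 2/3 ↦ 1/3  <
a = 1/3, b = 1 ↦ 1/3  <
a = 2/3, b = 0 ↦ 0  <
a = 2/3, b = 1/3 ↦ 1/3  <
a = 2/3, b = 2/3 ↦ 2/3  <
a = 2/3, b = 1 ↦ 2/3  <
a = 1, b = 0 ↦ 0  <
a = 1, b = 1/3 ↦ 1/3  <
a = 1, b = 2/3 ↦ 2/3  <
a = 1, b = 1 ↦ 1  ≥
So 5 of the 16 assignments meet the threshold.

5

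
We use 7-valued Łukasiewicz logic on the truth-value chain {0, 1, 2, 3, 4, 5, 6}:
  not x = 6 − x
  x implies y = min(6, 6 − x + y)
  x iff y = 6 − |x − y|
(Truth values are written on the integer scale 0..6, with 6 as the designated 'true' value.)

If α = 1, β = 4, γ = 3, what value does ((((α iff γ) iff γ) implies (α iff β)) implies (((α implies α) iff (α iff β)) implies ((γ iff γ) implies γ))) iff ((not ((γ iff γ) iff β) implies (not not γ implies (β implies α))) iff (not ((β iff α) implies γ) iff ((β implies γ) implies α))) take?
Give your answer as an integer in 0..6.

α iff γ = 1 iff 3 = 4
(α iff γ) iff γ = 4 iff 3 = 5
α iff β = 1 iff 4 = 3
((α iff γ) iff γ) implies (α iff β) = 5 implies 3 = 4
α implies α = 1 implies 1 = 6
α iff β = 1 iff 4 = 3
(α implies α) iff (α iff β) = 6 iff 3 = 3
γ iff γ = 3 iff 3 = 6
(γ iff γ) implies γ = 6 implies 3 = 3
((α implies α) iff (α iff β)) implies ((γ iff γ) implies γ) = 3 implies 3 = 6
(((α iff γ) iff γ) implies (α iff β)) implies (((α implies α) iff (α iff β)) implies ((γ iff γ) implies γ)) = 4 implies 6 = 6
γ iff γ = 3 iff 3 = 6
(γ iff γ) iff β = 6 iff 4 = 4
not ((γ iff γ) iff β) = not 4 = 2
not γ = not 3 = 3
not not γ = not 3 = 3
β implies α = 4 implies 1 = 3
not not γ implies (β implies α) = 3 implies 3 = 6
not ((γ iff γ) iff β) implies (not not γ implies (β implies α)) = 2 implies 6 = 6
β iff α = 4 iff 1 = 3
(β iff α) implies γ = 3 implies 3 = 6
not ((β iff α) implies γ) = not 6 = 0
β implies γ = 4 implies 3 = 5
(β implies γ) implies α = 5 implies 1 = 2
not ((β iff α) implies γ) iff ((β implies γ) implies α) = 0 iff 2 = 4
(not ((γ iff γ) iff β) implies (not not γ implies (β implies α))) iff (not ((β iff α) implies γ) iff ((β implies γ) implies α)) = 6 iff 4 = 4
((((α iff γ) iff γ) implies (α iff β)) implies (((α implies α) iff (α iff β)) implies ((γ iff γ) implies γ))) iff ((not ((γ iff γ) iff β) implies (not not γ implies (β implies α))) iff (not ((β iff α) implies γ) iff ((β implies γ) implies α))) = 6 iff 4 = 4

4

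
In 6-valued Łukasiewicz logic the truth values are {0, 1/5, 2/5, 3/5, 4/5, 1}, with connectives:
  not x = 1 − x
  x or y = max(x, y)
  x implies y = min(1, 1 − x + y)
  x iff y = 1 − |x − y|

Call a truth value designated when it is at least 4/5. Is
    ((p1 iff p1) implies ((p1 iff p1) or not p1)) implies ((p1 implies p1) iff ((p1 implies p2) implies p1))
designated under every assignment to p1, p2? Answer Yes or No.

No

Counterexample: take p1 = 0, p2 = 0.
p1 iff p1 = 0 iff 0 = 1
p1 iff p1 = 0 iff 0 = 1
not p1 = not 0 = 1
(p1 iff p1) or not p1 = 1 or 1 = 1
(p1 iff p1) implies ((p1 iff p1) or not p1) = 1 implies 1 = 1
p1 implies p1 = 0 implies 0 = 1
p1 implies p2 = 0 implies 0 = 1
(p1 implies p2) implies p1 = 1 implies 0 = 0
(p1 implies p1) iff ((p1 implies p2) implies p1) = 1 iff 0 = 0
((p1 iff p1) implies ((p1 iff p1) or not p1)) implies ((p1 implies p1) iff ((p1 implies p2) implies p1)) = 1 implies 0 = 0
This gives 0, which is below 4/5.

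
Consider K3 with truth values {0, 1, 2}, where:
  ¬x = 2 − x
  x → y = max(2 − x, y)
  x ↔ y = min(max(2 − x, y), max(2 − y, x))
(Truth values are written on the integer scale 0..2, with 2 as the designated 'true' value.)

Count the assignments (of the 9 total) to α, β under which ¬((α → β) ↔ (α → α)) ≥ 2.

α = 0, β = 0 ↦ 0  <
α = 0, β = 1 ↦ 0  <
α = 0, β = 2 ↦ 0  <
α = 1, β = 0 ↦ 1  <
α = 1, β = 1 ↦ 1  <
α = 1, β = 2 ↦ 1  <
α = 2, β = 0 ↦ 2  ≥
α = 2, β = 1 ↦ 1  <
α = 2, β = 2 ↦ 0  <
So 1 of the 9 assignments meets the threshold.

1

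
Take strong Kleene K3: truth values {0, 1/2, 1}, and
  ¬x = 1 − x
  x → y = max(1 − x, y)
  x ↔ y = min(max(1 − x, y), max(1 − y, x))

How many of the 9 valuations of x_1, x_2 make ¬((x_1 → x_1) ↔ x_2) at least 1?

2

x_1 = 0, x_2 = 0 ↦ 1  ≥
x_1 = 0, x_2 = 1/2 ↦ 1/2  <
x_1 = 0, x_2 = 1 ↦ 0  <
x_1 = 1/2, x_2 = 0 ↦ 1/2  <
x_1 = 1/2, x_2 = 1/2 ↦ 1/2  <
x_1 = 1/2, x_2 = 1 ↦ 1/2  <
x_1 = 1, x_2 = 0 ↦ 1  ≥
x_1 = 1, x_2 = 1/2 ↦ 1/2  <
x_1 = 1, x_2 = 1 ↦ 0  <
So 2 of the 9 assignments meet the threshold.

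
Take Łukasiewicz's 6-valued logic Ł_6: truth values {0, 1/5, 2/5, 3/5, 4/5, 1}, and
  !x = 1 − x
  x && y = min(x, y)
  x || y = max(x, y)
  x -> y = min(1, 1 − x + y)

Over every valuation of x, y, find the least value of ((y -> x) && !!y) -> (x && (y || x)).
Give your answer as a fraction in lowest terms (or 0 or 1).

Take x = 0, y = 2/5:
y -> x = 2/5 -> 0 = 3/5
!y = !2/5 = 3/5
!!y = !3/5 = 2/5
(y -> x) && !!y = 3/5 && 2/5 = 2/5
y || x = 2/5 || 0 = 2/5
x && (y || x) = 0 && 2/5 = 0
((y -> x) && !!y) -> (x && (y || x)) = 2/5 -> 0 = 3/5
No assignment yields a value below 3/5, so this is the minimum.

3/5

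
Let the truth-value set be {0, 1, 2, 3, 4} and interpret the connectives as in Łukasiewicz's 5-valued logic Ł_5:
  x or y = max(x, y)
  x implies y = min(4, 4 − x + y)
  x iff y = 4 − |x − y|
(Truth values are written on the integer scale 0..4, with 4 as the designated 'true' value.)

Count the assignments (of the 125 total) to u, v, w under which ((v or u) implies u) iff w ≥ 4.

25

value 4: 25 assignments (counts)
value 3: 34 assignments
value 2: 28 assignments
value 1: 22 assignments
value 0: 16 assignments
So 25 of the 125 assignments meet the threshold.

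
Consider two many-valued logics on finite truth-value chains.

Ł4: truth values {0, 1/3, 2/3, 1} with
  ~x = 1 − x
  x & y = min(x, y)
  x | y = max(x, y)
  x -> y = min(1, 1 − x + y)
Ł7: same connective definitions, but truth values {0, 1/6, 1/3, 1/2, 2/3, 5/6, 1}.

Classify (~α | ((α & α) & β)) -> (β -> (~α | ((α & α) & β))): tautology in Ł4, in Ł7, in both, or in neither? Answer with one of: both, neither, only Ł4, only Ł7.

both

In Ł4: every assignment gives 1 — tautology.
In Ł7: every assignment gives 1 — tautology.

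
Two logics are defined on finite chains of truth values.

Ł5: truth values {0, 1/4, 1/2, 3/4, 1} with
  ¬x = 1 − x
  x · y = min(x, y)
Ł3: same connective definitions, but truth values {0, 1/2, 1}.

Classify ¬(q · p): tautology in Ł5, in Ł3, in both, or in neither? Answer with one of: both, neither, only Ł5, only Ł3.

In Ł5: at p = 1/4, q = 1/4 the value is 3/4 — not a tautology.
In Ł3: at p = 1/2, q = 1/2 the value is 1/2 — not a tautology.

neither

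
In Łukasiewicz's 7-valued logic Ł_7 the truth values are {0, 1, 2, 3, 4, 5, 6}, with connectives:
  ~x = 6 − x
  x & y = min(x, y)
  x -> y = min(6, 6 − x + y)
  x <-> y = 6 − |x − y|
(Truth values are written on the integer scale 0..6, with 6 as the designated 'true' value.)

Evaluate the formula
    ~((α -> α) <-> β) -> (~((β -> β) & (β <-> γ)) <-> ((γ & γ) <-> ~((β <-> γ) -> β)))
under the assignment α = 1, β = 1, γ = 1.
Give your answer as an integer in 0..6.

α -> α = 1 -> 1 = 6
(α -> α) <-> β = 6 <-> 1 = 1
~((α -> α) <-> β) = ~1 = 5
β -> β = 1 -> 1 = 6
β <-> γ = 1 <-> 1 = 6
(β -> β) & (β <-> γ) = 6 & 6 = 6
~((β -> β) & (β <-> γ)) = ~6 = 0
γ & γ = 1 & 1 = 1
β <-> γ = 1 <-> 1 = 6
(β <-> γ) -> β = 6 -> 1 = 1
~((β <-> γ) -> β) = ~1 = 5
(γ & γ) <-> ~((β <-> γ) -> β) = 1 <-> 5 = 2
~((β -> β) & (β <-> γ)) <-> ((γ & γ) <-> ~((β <-> γ) -> β)) = 0 <-> 2 = 4
~((α -> α) <-> β) -> (~((β -> β) & (β <-> γ)) <-> ((γ & γ) <-> ~((β <-> γ) -> β))) = 5 -> 4 = 5

5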